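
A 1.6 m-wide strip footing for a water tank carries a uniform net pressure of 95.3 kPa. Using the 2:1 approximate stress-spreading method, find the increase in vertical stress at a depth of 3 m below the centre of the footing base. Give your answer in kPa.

Δσ_z ≈ 33.1 kPa

By the 2:1 method the load spreads at 1 horizontal : 2 vertical, so at depth z the loaded area has grown by z in each plan dimension:
Δσ = qB/(B+z) = 95.3×1.6/(1.6+3) = 33.148 kPa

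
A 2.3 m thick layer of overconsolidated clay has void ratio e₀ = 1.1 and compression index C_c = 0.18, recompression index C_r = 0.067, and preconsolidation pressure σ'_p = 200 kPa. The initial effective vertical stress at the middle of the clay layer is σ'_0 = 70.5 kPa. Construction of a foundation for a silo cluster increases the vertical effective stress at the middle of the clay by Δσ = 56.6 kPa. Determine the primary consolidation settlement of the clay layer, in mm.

S_c ≈ 18.8 mm

Final effective stress: σ'_f = 70.5 + 56.6 = 127.1 kPa.
σ'_f = 127.1 ≤ σ'_p = 200 kPa, so the clay remains overconsolidated and only the recompression index applies:
S_c = C_r·H/(1+e₀)·log₁₀(σ'_f/σ'_0) = 0.067×2.3/2.1×log₁₀(127.1/70.5)
    = 0.073378 × 0.25596 = 0.01878 m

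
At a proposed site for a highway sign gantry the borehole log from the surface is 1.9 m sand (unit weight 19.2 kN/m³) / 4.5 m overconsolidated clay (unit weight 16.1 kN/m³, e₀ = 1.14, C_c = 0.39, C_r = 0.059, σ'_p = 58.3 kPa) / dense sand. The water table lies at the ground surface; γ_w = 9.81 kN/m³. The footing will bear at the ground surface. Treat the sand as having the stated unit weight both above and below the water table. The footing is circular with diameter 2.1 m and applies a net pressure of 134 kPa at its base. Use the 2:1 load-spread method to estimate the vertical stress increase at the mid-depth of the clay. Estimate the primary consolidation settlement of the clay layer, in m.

Mid-depth of clay below the ground surface: z = 1.9 + 4.5/2 = 4.15 m.
Total vertical stress at mid-clay: σ_v = 19.2×1.9 + 16.1×2.25 = 72.705 kPa.
Pore pressure: u = 9.81×(4.15 − 0) = 40.712 kPa.
Initial effective stress: σ'_0 = σ_v − u = 72.705 − 40.712 = 31.993 kPa.
Stress increase at mid-clay by the 2:1 spreading method:
Δσ ≈ qD²/(D+z)² = 134×2.1²/(2.1+4.15)² = 15.128 kPa
Final effective stress: σ'_f = 31.993 + 15.128 = 47.121 kPa.
σ'_f = 47.121 ≤ σ'_p = 58.3 kPa, so the clay remains overconsolidated and only the recompression index applies:
S_c = C_r·H/(1+e₀)·log₁₀(σ'_f/σ'_0) = 0.059×4.5/2.14×log₁₀(47.121/31.993)
    = 0.12407 × 0.16816 = 0.02086 m

S_c ≈ 0.0209 m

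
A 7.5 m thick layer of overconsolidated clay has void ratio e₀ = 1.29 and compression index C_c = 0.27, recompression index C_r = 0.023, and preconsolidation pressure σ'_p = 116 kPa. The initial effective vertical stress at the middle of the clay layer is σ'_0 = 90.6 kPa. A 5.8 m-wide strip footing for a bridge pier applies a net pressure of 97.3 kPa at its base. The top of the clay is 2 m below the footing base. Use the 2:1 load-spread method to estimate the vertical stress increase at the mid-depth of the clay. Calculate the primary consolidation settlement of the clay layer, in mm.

Mid-depth of clay below the footing base: z = 2 + 7.5/2 = 5.75 m.
Stress increase at mid-clay by the 2:1 spreading method:
Δσ = qB/(B+z) = 97.3×5.8/(5.8+5.75) = 48.861 kPa
Final effective stress: σ'_f = 90.6 + 48.861 = 139.46 kPa.
σ'_f = 139.46 > σ'_p = 116 kPa, so the stress path crosses the preconsolidation pressure — recompression up to σ'_p, then virgin compression beyond:
S_c = H/(1+e₀)·[C_r·log₁₀(σ'_p/σ'_0) + C_c·log₁₀(σ'_f/σ'_p)]
    = 7.5/2.29 × [0.023×log₁₀(116/90.6) + 0.27×log₁₀(139.46/116)]
    = 3.2751 × [0.0024686 + 0.021598] = 0.07882 m

S_c ≈ 78.8 mm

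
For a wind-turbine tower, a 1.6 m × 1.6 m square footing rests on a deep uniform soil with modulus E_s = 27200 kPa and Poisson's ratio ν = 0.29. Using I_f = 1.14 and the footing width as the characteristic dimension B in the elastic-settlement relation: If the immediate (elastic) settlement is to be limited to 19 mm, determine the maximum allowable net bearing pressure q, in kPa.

q ≈ 309 kPa

S_e = q·B·(1−ν²)/E_s · I_f  ⇒  q = S_e·E_s / (B·(1−ν²)·I_f).
q = 0.019 × 27200 / (1.6 × 0.9159 × 1.14) = 309.3 kPa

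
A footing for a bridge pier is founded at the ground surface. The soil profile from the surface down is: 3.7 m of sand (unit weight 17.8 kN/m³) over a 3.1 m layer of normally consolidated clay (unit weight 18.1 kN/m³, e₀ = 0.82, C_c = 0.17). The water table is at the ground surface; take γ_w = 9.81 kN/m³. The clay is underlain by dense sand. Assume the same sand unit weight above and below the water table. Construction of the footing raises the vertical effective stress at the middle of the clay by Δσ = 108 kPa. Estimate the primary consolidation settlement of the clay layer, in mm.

Mid-depth of clay below the ground surface: z = 3.7 + 3.1/2 = 5.25 m.
Total vertical stress at mid-clay: σ_v = 17.8×3.7 + 18.1×1.55 = 93.915 kPa.
Pore pressure: u = 9.81×(5.25 − 0) = 51.503 kPa.
Initial effective stress: σ'_0 = σ_v − u = 93.915 − 51.503 = 42.412 kPa.
Final effective stress: σ'_f = σ'_0 + Δσ = 42.412 + 108 = 150.41 kPa.
Normally consolidated clay, so the full stress increment lies on the virgin compression line:
S_c = C_c·H/(1+e₀)·log₁₀(σ'_f/σ'_0) = 0.17×3.1/(1+0.82)×log₁₀(150.41/42.412)
    = 0.28956 × 0.54979 = 0.1592 m

S_c ≈ 159 mm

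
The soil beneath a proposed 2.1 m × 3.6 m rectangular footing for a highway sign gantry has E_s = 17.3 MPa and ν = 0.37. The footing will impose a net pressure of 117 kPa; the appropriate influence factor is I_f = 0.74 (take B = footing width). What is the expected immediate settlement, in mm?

Immediate (elastic) settlement: S_e = q·B·(1−ν²)/E_s · I_f.
E_s = 17.3 MPa = 17300 kPa.
S_e = 117 × 2.1 × (1 − 0.37²) / 17300 × 0.74
    = 117 × 2.1 × 0.8631 / 17300 × 0.74
    = 0.009071 m = 9.071 mm

S_e ≈ 9.07 mm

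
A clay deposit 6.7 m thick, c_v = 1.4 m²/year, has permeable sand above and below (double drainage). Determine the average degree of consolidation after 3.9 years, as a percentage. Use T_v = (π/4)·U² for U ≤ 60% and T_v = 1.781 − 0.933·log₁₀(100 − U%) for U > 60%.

Drainage path length: H_d = H/2 = 3.35 m (double drainage).
T_v = c_v·t/H_d² = 1.4×3.9/3.35² = 0.48652.
T_v = 0.48652 corresponds to the U > 60% branch:
U = 1 − 10^((1.781 − T_v)/0.933)/100 = 0.756

U ≈ 75.6 %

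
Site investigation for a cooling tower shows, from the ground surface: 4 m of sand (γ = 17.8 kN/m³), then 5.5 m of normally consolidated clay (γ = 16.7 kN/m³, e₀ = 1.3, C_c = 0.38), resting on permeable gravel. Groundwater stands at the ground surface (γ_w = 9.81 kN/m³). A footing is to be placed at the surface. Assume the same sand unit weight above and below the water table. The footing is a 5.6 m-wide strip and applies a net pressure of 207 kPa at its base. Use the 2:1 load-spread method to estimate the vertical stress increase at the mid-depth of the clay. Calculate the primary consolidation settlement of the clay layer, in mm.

S_c ≈ 412 mm

Mid-depth of clay below the ground surface: z = 4 + 5.5/2 = 6.75 m.
Total vertical stress at mid-clay: σ_v = 17.8×4 + 16.7×2.75 = 117.12 kPa.
Pore pressure: u = 9.81×(6.75 − 0) = 66.218 kPa.
Initial effective stress: σ'_0 = σ_v − u = 117.12 − 66.218 = 50.902 kPa.
Stress increase at mid-clay by the 2:1 spreading method:
Δσ = qB/(B+z) = 207×5.6/(5.6+6.75) = 93.862 kPa
Final effective stress: σ'_f = σ'_0 + Δσ = 50.902 + 93.862 = 144.76 kPa.
Normally consolidated clay, so the full stress increment lies on the virgin compression line:
S_c = C_c·H/(1+e₀)·log₁₀(σ'_f/σ'_0) = 0.38×5.5/(1+1.3)×log₁₀(144.76/50.902)
    = 0.9087 × 0.45391 = 0.4125 m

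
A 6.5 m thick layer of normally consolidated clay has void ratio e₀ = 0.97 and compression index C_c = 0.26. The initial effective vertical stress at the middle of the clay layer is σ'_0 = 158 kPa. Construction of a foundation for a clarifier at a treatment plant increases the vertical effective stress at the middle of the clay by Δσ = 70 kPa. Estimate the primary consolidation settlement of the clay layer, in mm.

Final effective stress: σ'_f = σ'_0 + Δσ = 158 + 70 = 228 kPa.
Normally consolidated clay, so the full stress increment lies on the virgin compression line:
S_c = C_c·H/(1+e₀)·log₁₀(σ'_f/σ'_0) = 0.26×6.5/(1+0.97)×log₁₀(228/158)
    = 0.85787 × 0.15928 = 0.1366 m

S_c ≈ 137 mm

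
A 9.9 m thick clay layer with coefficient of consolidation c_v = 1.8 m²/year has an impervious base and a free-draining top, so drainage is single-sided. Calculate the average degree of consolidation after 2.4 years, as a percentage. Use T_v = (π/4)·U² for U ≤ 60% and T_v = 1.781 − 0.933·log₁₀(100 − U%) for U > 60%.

U ≈ 23.7 %

Drainage path length: H_d = H = 9.9 m (single drainage).
T_v = c_v·t/H_d² = 1.8×2.4/9.9² = 0.044077.
T_v = 0.044077 corresponds to the U ≤ 60% branch:
U = √(4T_v/π) = 0.2369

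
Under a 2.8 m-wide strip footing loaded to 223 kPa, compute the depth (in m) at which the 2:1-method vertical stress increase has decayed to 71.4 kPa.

2:1 spreading — at depth z the loaded area has grown by z in each plan dimension:
qB/(B+z) = Δσ_z ⇒ z = qB/Δσ_z − B = 223×2.8/71.4 − 2.8 = 5.945 m

z ≈ 5.95 m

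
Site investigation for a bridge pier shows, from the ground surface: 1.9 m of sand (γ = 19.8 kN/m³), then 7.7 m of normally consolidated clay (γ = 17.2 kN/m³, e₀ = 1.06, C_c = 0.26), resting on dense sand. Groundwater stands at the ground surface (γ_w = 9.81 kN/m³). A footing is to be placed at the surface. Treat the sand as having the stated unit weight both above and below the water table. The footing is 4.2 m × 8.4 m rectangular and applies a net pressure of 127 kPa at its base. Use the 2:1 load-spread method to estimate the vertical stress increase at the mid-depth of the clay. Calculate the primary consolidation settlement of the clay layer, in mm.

S_c ≈ 217 mm

Mid-depth of clay below the ground surface: z = 1.9 + 7.7/2 = 5.75 m.
Total vertical stress at mid-clay: σ_v = 19.8×1.9 + 17.2×3.85 = 103.84 kPa.
Pore pressure: u = 9.81×(5.75 − 0) = 56.408 kPa.
Initial effective stress: σ'_0 = σ_v − u = 103.84 − 56.408 = 47.432 kPa.
Stress increase at mid-clay by the 2:1 spreading method:
Δσ = qBL/((B+z)(L+z)) = 127×4.2×8.4/((4.2+5.75)(8.4+5.75)) = 31.824 kPa
Final effective stress: σ'_f = σ'_0 + Δσ = 47.432 + 31.824 = 79.256 kPa.
Normally consolidated clay, so the full stress increment lies on the virgin compression line:
S_c = C_c·H/(1+e₀)·log₁₀(σ'_f/σ'_0) = 0.26×7.7/(1+1.06)×log₁₀(79.256/47.432)
    = 0.97184 × 0.22296 = 0.2167 m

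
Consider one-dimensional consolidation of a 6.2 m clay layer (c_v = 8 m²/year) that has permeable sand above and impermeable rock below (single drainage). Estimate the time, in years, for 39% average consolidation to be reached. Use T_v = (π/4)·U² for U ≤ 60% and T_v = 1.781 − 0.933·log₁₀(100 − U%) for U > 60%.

t ≈ 0.574 years

Drainage path length: H_d = H = 6.2 m (single drainage).
U ≤ 60%: T_v = (π/4)·U² = (π/4)×0.39² = 0.11946.
t = T_v·H_d²/c_v = 0.11946×6.2²/8 = 0.574 years.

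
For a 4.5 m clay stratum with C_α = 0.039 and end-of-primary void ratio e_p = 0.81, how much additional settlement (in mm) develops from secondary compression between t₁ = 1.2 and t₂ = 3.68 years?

Secondary compression: S_s = C_α·H/(1+e_p)·log₁₀(t₂/t₁)
S_s = 0.039×4.5/(1+0.81)×log₁₀(3.68/1.2)
    = 0.09696 × 0.4867 = 0.04719 m

S_s ≈ 47.2 mm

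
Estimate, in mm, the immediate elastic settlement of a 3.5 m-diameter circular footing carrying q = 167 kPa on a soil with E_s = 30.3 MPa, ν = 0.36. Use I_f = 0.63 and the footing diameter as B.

S_e ≈ 10.6 mm

Immediate (elastic) settlement: S_e = q·B·(1−ν²)/E_s · I_f.
E_s = 30.3 MPa = 30300 kPa.
S_e = 167 × 3.5 × (1 − 0.36²) / 30300 × 0.63
    = 167 × 3.5 × 0.8704 / 30300 × 0.63
    = 0.01058 m = 10.58 mm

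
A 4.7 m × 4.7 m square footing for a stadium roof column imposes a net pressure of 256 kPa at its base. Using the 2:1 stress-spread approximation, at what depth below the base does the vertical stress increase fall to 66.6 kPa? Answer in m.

z ≈ 4.51 m

2:1 spreading — at depth z the loaded area has grown by z in each plan dimension:
qB²/(B+z)² = Δσ_z ⇒ z = B(√(q/Δσ_z) − 1) = 4.7×(√(256/66.6) − 1) = 4.515 m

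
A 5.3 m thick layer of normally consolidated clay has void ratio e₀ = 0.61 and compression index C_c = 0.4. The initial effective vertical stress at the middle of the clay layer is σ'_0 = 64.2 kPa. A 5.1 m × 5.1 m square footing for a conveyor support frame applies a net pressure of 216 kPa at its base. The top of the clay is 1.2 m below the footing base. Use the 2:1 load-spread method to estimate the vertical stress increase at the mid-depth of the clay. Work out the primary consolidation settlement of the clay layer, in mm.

S_c ≈ 422 mm

Mid-depth of clay below the footing base: z = 1.2 + 5.3/2 = 3.85 m.
Stress increase at mid-clay by the 2:1 spreading method:
Δσ = qBL/((B+z)(L+z)) = 216×5.1×5.1/((5.1+3.85)(5.1+3.85)) = 70.137 kPa
Final effective stress: σ'_f = σ'_0 + Δσ = 64.2 + 70.137 = 134.34 kPa.
Normally consolidated clay, so the full stress increment lies on the virgin compression line:
S_c = C_c·H/(1+e₀)·log₁₀(σ'_f/σ'_0) = 0.4×5.3/(1+0.61)×log₁₀(134.34/64.2)
    = 1.3168 × 0.32067 = 0.4223 m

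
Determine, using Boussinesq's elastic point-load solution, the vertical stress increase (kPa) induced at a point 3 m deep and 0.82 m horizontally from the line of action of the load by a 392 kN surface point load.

Boussinesq vertical stress below a point load on an elastic half-space:
Δσ_z = 3P/(2πz²) · [1 + (r/z)²]^(−5/2)
r/z = 0.82/3 = 0.27333; [1+(r/z)²]^(−5/2) = 0.83516.
Δσ_z = 3×392/(2π×3²) × 0.83516 = 20.796 × 0.83516 = 17.37 kPa

Δσ_z ≈ 17.4 kPa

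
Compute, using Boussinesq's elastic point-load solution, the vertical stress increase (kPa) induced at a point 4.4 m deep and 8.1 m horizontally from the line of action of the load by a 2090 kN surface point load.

Boussinesq vertical stress below a point load on an elastic half-space:
Δσ_z = 3P/(2πz²) · [1 + (r/z)²]^(−5/2)
r/z = 8.1/4.4 = 1.8409; [1+(r/z)²]^(−5/2) = 0.02478.
Δσ_z = 3×2090/(2π×4.4²) × 0.02478 = 51.544 × 0.02478 = 1.277 kPa

Δσ_z ≈ 1.28 kPa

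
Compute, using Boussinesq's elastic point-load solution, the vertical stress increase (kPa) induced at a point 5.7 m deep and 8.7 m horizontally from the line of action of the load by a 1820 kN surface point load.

Δσ_z ≈ 1.32 kPa

Boussinesq vertical stress below a point load on an elastic half-space:
Δσ_z = 3P/(2πz²) · [1 + (r/z)²]^(−5/2)
r/z = 8.7/5.7 = 1.5263; [1+(r/z)²]^(−5/2) = 0.049432.
Δσ_z = 3×1820/(2π×5.7²) × 0.049432 = 26.746 × 0.049432 = 1.322 kPa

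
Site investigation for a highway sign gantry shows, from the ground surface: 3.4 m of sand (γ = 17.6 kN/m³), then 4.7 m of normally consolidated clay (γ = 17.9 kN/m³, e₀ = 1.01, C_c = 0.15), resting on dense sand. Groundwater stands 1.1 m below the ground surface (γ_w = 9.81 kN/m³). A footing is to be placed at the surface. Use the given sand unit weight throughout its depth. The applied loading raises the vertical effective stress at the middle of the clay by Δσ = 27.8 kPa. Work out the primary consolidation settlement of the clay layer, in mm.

S_c ≈ 61.1 mm

Mid-depth of clay below the ground surface: z = 3.4 + 4.7/2 = 5.75 m.
Total vertical stress at mid-clay: σ_v = 17.6×3.4 + 17.9×2.35 = 101.91 kPa.
Pore pressure: u = 9.81×(5.75 − 1.1) = 45.617 kPa.
Initial effective stress: σ'_0 = σ_v − u = 101.91 − 45.617 = 56.293 kPa.
Final effective stress: σ'_f = σ'_0 + Δσ = 56.293 + 27.8 = 84.093 kPa.
Normally consolidated clay, so the full stress increment lies on the virgin compression line:
S_c = C_c·H/(1+e₀)·log₁₀(σ'_f/σ'_0) = 0.15×4.7/(1+1.01)×log₁₀(84.093/56.293)
    = 0.35075 × 0.17431 = 0.06114 m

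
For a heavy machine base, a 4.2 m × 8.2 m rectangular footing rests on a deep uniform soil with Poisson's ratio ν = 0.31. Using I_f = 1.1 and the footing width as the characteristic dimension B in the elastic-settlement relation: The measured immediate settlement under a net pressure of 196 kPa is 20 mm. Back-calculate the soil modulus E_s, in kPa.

S_e = q·B·(1−ν²)/E_s · I_f  ⇒  E_s = q·B·(1−ν²)·I_f / S_e.
E_s = 196 × 4.2 × 0.9039 × 1.1 / 0.02 = 40920 kPa

E_s ≈ 40900 kPa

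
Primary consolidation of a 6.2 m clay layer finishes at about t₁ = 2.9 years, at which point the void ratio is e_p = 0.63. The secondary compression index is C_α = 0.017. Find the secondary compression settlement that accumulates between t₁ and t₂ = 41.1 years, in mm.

S_s ≈ 74.5 mm

Secondary compression: S_s = C_α·H/(1+e_p)·log₁₀(t₂/t₁)
S_s = 0.017×6.2/(1+0.63)×log₁₀(41.1/2.9)
    = 0.06466 × 1.151 = 0.07446 m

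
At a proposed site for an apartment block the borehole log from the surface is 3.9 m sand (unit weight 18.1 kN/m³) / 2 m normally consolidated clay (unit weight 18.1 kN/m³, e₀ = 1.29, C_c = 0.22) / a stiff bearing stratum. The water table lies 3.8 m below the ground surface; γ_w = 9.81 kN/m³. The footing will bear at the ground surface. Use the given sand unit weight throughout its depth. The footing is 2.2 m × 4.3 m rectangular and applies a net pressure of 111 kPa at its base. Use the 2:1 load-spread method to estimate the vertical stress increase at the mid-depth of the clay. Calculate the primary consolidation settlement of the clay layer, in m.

S_c ≈ 0.0157 m

Mid-depth of clay below the ground surface: z = 3.9 + 2/2 = 4.9 m.
Total vertical stress at mid-clay: σ_v = 18.1×3.9 + 18.1×1 = 88.69 kPa.
Pore pressure: u = 9.81×(4.9 − 3.8) = 10.791 kPa.
Initial effective stress: σ'_0 = σ_v − u = 88.69 − 10.791 = 77.899 kPa.
Stress increase at mid-clay by the 2:1 spreading method:
Δσ = qBL/((B+z)(L+z)) = 111×2.2×4.3/((2.2+4.9)(4.3+4.9)) = 16.076 kPa
Final effective stress: σ'_f = σ'_0 + Δσ = 77.899 + 16.076 = 93.975 kPa.
Normally consolidated clay, so the full stress increment lies on the virgin compression line:
S_c = C_c·H/(1+e₀)·log₁₀(σ'_f/σ'_0) = 0.22×2/(1+1.29)×log₁₀(93.975/77.899)
    = 0.19214 × 0.08148 = 0.01566 m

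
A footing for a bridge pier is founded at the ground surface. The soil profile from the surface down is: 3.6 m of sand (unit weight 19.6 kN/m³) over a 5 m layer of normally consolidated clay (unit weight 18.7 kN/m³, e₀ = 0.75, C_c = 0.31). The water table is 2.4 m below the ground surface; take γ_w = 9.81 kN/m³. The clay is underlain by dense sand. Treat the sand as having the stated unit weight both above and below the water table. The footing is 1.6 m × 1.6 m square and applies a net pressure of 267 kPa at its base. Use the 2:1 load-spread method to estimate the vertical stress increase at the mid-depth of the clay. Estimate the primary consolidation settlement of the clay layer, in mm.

S_c ≈ 51.2 mm

Mid-depth of clay below the ground surface: z = 3.6 + 5/2 = 6.1 m.
Total vertical stress at mid-clay: σ_v = 19.6×3.6 + 18.7×2.5 = 117.31 kPa.
Pore pressure: u = 9.81×(6.1 − 2.4) = 36.297 kPa.
Initial effective stress: σ'_0 = σ_v − u = 117.31 − 36.297 = 81.013 kPa.
Stress increase at mid-clay by the 2:1 spreading method:
Δσ = qBL/((B+z)(L+z)) = 267×1.6×1.6/((1.6+6.1)(1.6+6.1)) = 11.528 kPa
Final effective stress: σ'_f = σ'_0 + Δσ = 81.013 + 11.528 = 92.541 kPa.
Normally consolidated clay, so the full stress increment lies on the virgin compression line:
S_c = C_c·H/(1+e₀)·log₁₀(σ'_f/σ'_0) = 0.31×5/(1+0.75)×log₁₀(92.541/81.013)
    = 0.88571 × 0.057779 = 0.05118 m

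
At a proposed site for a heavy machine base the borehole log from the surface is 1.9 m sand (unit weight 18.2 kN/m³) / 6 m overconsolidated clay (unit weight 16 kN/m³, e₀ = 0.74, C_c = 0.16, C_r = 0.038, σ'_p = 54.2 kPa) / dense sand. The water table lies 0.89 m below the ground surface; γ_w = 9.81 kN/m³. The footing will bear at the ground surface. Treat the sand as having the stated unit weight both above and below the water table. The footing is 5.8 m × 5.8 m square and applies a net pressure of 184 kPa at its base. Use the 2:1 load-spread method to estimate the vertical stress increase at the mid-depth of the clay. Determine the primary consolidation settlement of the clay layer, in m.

Mid-depth of clay below the ground surface: z = 1.9 + 6/2 = 4.9 m.
Total vertical stress at mid-clay: σ_v = 18.2×1.9 + 16×3 = 82.58 kPa.
Pore pressure: u = 9.81×(4.9 − 0.89) = 39.338 kPa.
Initial effective stress: σ'_0 = σ_v − u = 82.58 − 39.338 = 43.242 kPa.
Stress increase at mid-clay by the 2:1 spreading method:
Δσ = qBL/((B+z)(L+z)) = 184×5.8×5.8/((5.8+4.9)(5.8+4.9)) = 54.064 kPa
Final effective stress: σ'_f = 43.242 + 54.064 = 97.306 kPa.
σ'_f = 97.306 > σ'_p = 54.2 kPa, so the stress path crosses the preconsolidation pressure — recompression up to σ'_p, then virgin compression beyond:
S_c = H/(1+e₀)·[C_r·log₁₀(σ'_p/σ'_0) + C_c·log₁₀(σ'_f/σ'_p)]
    = 6/1.74 × [0.038×log₁₀(54.2/43.242) + 0.16×log₁₀(97.306/54.2)]
    = 3.4483 × [0.0037276 + 0.040662] = 0.1531 m

S_c ≈ 0.153 m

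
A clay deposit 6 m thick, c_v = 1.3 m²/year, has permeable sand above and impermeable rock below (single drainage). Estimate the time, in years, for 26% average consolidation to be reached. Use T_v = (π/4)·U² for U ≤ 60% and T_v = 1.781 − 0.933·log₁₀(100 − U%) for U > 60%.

t ≈ 1.47 years

Drainage path length: H_d = H = 6 m (single drainage).
U ≤ 60%: T_v = (π/4)·U² = (π/4)×0.26² = 0.053093.
t = T_v·H_d²/c_v = 0.053093×6²/1.3 = 1.47 years.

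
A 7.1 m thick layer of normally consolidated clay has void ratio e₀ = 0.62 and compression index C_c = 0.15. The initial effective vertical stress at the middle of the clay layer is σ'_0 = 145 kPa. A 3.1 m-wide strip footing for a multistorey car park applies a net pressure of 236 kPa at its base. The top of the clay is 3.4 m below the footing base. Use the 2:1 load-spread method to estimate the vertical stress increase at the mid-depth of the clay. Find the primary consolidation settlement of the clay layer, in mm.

Mid-depth of clay below the footing base: z = 3.4 + 7.1/2 = 6.95 m.
Stress increase at mid-clay by the 2:1 spreading method:
Δσ = qB/(B+z) = 236×3.1/(3.1+6.95) = 72.796 kPa
Final effective stress: σ'_f = σ'_0 + Δσ = 145 + 72.796 = 217.8 kPa.
Normally consolidated clay, so the full stress increment lies on the virgin compression line:
S_c = C_c·H/(1+e₀)·log₁₀(σ'_f/σ'_0) = 0.15×7.1/(1+0.62)×log₁₀(217.8/145)
    = 0.65741 × 0.17669 = 0.1162 m

S_c ≈ 116 mm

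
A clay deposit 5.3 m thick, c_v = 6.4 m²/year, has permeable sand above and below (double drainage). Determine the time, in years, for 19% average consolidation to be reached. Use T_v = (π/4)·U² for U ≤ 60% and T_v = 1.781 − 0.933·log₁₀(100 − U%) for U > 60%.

t ≈ 0.0311 years

Drainage path length: H_d = H/2 = 2.65 m (double drainage).
U ≤ 60%: T_v = (π/4)·U² = (π/4)×0.19² = 0.028353.
t = T_v·H_d²/c_v = 0.028353×2.65²/6.4 = 0.03111 years.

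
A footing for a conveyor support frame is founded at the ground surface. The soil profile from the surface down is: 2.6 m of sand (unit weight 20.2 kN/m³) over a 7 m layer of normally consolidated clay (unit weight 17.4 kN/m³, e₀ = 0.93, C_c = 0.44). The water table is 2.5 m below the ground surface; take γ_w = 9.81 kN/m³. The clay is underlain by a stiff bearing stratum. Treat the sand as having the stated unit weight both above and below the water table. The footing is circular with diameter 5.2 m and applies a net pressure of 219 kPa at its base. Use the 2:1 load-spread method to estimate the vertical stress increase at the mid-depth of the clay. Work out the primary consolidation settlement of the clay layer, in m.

Mid-depth of clay below the ground surface: z = 2.6 + 7/2 = 6.1 m.
Total vertical stress at mid-clay: σ_v = 20.2×2.6 + 17.4×3.5 = 113.42 kPa.
Pore pressure: u = 9.81×(6.1 − 2.5) = 35.316 kPa.
Initial effective stress: σ'_0 = σ_v − u = 113.42 − 35.316 = 78.104 kPa.
Stress increase at mid-clay by the 2:1 spreading method:
Δσ ≈ qD²/(D+z)² = 219×5.2²/(5.2+6.1)² = 46.376 kPa
Final effective stress: σ'_f = σ'_0 + Δσ = 78.104 + 46.376 = 124.48 kPa.
Normally consolidated clay, so the full stress increment lies on the virgin compression line:
S_c = C_c·H/(1+e₀)·log₁₀(σ'_f/σ'_0) = 0.44×7/(1+0.93)×log₁₀(124.48/78.104)
    = 1.5959 × 0.20243 = 0.3231 m

S_c ≈ 0.323 m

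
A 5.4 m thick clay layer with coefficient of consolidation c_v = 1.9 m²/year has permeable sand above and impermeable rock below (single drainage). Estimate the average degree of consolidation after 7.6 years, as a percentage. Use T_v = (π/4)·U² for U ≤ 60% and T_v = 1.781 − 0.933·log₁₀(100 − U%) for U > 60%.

U ≈ 76.1 %

Drainage path length: H_d = H = 5.4 m (single drainage).
T_v = c_v·t/H_d² = 1.9×7.6/5.4² = 0.4952.
T_v = 0.4952 corresponds to the U > 60% branch:
U = 1 − 10^((1.781 − T_v)/0.933)/100 = 0.7611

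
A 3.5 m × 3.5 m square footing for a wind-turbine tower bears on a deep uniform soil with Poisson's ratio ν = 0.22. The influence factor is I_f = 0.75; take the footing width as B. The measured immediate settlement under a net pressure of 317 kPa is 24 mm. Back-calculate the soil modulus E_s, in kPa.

S_e = q·B·(1−ν²)/E_s · I_f  ⇒  E_s = q·B·(1−ν²)·I_f / S_e.
E_s = 317 × 3.5 × 0.9516 × 0.75 / 0.024 = 32990 kPa

E_s ≈ 33000 kPa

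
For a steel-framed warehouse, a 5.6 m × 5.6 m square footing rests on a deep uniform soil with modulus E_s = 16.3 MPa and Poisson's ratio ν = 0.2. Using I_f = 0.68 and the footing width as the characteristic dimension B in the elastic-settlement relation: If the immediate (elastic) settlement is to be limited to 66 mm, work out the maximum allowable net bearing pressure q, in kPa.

E_s = 16.3 MPa = 16300 kPa.
S_e = q·B·(1−ν²)/E_s · I_f  ⇒  q = S_e·E_s / (B·(1−ν²)·I_f).
q = 0.066 × 16300 / (5.6 × 0.96 × 0.68) = 294.3 kPa

q ≈ 294 kPa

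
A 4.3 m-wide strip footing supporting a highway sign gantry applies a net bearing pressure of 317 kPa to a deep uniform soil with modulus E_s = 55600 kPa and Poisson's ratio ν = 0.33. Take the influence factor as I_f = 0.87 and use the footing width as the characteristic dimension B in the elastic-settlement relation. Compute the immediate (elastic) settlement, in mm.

Immediate (elastic) settlement: S_e = q·B·(1−ν²)/E_s · I_f.
S_e = 317 × 4.3 × (1 − 0.33²) / 55600 × 0.87
    = 317 × 4.3 × 0.8911 / 55600 × 0.87
    = 0.01901 m = 19.01 mm

S_e ≈ 19 mm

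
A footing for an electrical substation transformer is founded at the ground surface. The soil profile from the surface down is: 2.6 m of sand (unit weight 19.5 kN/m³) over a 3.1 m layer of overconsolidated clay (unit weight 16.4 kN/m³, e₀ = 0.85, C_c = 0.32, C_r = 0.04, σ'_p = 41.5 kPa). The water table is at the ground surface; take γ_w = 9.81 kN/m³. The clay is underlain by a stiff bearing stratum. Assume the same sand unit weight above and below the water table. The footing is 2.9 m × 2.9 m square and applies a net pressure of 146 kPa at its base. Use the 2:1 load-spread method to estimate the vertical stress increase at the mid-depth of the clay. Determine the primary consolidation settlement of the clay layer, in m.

S_c ≈ 0.0909 m

Mid-depth of clay below the ground surface: z = 2.6 + 3.1/2 = 4.15 m.
Total vertical stress at mid-clay: σ_v = 19.5×2.6 + 16.4×1.55 = 76.12 kPa.
Pore pressure: u = 9.81×(4.15 − 0) = 40.712 kPa.
Initial effective stress: σ'_0 = σ_v − u = 76.12 − 40.712 = 35.408 kPa.
Stress increase at mid-clay by the 2:1 spreading method:
Δσ = qBL/((B+z)(L+z)) = 146×2.9×2.9/((2.9+4.15)(2.9+4.15)) = 24.704 kPa
Final effective stress: σ'_f = 35.408 + 24.704 = 60.112 kPa.
σ'_f = 60.112 > σ'_p = 41.5 kPa, so the stress path crosses the preconsolidation pressure — recompression up to σ'_p, then virgin compression beyond:
S_c = H/(1+e₀)·[C_r·log₁₀(σ'_p/σ'_0) + C_c·log₁₀(σ'_f/σ'_p)]
    = 3.1/1.85 × [0.04×log₁₀(41.5/35.408) + 0.32×log₁₀(60.112/41.5)]
    = 1.6757 × [0.0027579 + 0.051492] = 0.09091 m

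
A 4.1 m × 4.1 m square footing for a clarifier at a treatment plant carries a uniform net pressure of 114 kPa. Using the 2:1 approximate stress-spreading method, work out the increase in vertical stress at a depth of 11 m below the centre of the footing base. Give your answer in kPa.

Δσ_z ≈ 8.4 kPa

By the 2:1 method the load spreads at 1 horizontal : 2 vertical, so at depth z the loaded area has grown by z in each plan dimension:
Δσ = qBL/((B+z)(L+z)) = 114×4.1×4.1/((4.1+11)(4.1+11)) = 8.4046 kPa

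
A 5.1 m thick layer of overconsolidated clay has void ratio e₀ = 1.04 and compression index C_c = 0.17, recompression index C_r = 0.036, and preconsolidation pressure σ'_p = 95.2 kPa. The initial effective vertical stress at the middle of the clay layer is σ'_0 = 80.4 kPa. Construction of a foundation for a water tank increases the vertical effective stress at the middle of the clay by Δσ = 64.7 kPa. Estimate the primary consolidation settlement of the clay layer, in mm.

S_c ≈ 84.4 mm

Final effective stress: σ'_f = 80.4 + 64.7 = 145.1 kPa.
σ'_f = 145.1 > σ'_p = 95.2 kPa, so the stress path crosses the preconsolidation pressure — recompression up to σ'_p, then virgin compression beyond:
S_c = H/(1+e₀)·[C_r·log₁₀(σ'_p/σ'_0) + C_c·log₁₀(σ'_f/σ'_p)]
    = 5.1/2.04 × [0.036×log₁₀(95.2/80.4) + 0.17×log₁₀(145.1/95.2)]
    = 2.5 × [0.0026417 + 0.031115] = 0.08439 m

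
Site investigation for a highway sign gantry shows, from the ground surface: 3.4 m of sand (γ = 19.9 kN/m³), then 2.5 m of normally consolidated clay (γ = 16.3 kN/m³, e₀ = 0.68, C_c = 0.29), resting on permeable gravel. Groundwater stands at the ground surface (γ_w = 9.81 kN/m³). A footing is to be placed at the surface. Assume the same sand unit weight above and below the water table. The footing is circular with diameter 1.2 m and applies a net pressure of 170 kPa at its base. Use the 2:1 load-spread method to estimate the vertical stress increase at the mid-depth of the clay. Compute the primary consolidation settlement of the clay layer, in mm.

Mid-depth of clay below the ground surface: z = 3.4 + 2.5/2 = 4.65 m.
Total vertical stress at mid-clay: σ_v = 19.9×3.4 + 16.3×1.25 = 88.035 kPa.
Pore pressure: u = 9.81×(4.65 − 0) = 45.617 kPa.
Initial effective stress: σ'_0 = σ_v − u = 88.035 − 45.617 = 42.418 kPa.
Stress increase at mid-clay by the 2:1 spreading method:
Δσ ≈ qD²/(D+z)² = 170×1.2²/(1.2+4.65)² = 7.1532 kPa
Final effective stress: σ'_f = σ'_0 + Δσ = 42.418 + 7.1532 = 49.571 kPa.
Normally consolidated clay, so the full stress increment lies on the virgin compression line:
S_c = C_c·H/(1+e₀)·log₁₀(σ'_f/σ'_0) = 0.29×2.5/(1+0.68)×log₁₀(49.571/42.418)
    = 0.43155 × 0.067677 = 0.02921 m

S_c ≈ 29.2 mm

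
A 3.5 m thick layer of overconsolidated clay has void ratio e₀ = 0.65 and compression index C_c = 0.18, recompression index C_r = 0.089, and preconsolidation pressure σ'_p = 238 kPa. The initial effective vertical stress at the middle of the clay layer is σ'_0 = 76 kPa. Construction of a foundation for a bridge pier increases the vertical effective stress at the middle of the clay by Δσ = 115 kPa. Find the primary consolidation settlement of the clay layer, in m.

Final effective stress: σ'_f = 76 + 115 = 191 kPa.
σ'_f = 191 ≤ σ'_p = 238 kPa, so the clay remains overconsolidated and only the recompression index applies:
S_c = C_r·H/(1+e₀)·log₁₀(σ'_f/σ'_0) = 0.089×3.5/1.65×log₁₀(191/76)
    = 0.18879 × 0.40022 = 0.07556 m

S_c ≈ 0.0756 m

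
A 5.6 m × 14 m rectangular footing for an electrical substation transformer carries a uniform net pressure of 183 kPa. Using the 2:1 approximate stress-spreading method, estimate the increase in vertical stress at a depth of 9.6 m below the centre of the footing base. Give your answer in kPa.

By the 2:1 method the load spreads at 1 horizontal : 2 vertical, so at depth z the loaded area has grown by z in each plan dimension:
Δσ = qBL/((B+z)(L+z)) = 183×5.6×14/((5.6+9.6)(14+9.6)) = 39.996 kPa

Δσ_z ≈ 40 kPa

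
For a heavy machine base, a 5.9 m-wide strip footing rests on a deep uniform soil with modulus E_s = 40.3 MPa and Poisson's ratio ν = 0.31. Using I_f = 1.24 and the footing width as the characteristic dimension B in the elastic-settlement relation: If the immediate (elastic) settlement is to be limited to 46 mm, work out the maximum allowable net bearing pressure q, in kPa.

q ≈ 280 kPa

E_s = 40.3 MPa = 40300 kPa.
S_e = q·B·(1−ν²)/E_s · I_f  ⇒  q = S_e·E_s / (B·(1−ν²)·I_f).
q = 0.046 × 40300 / (5.9 × 0.9039 × 1.24) = 280.3 kPa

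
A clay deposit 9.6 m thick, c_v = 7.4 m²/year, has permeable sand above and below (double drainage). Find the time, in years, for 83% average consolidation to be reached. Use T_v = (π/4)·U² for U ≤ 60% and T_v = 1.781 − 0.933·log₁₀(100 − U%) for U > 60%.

Drainage path length: H_d = H/2 = 4.8 m (double drainage).
U > 60%: T_v = 1.781 − 0.933·log₁₀(100 − 83) = 0.63299.
t = T_v·H_d²/c_v = 0.63299×4.8²/7.4 = 1.971 years.

t ≈ 1.97 years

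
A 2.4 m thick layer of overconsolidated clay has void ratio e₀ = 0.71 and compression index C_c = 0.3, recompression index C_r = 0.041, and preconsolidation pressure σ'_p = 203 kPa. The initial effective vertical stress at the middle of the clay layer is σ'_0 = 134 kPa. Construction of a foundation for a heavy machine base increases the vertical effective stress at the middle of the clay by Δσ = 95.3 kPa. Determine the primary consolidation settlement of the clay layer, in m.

Final effective stress: σ'_f = 134 + 95.3 = 229.3 kPa.
σ'_f = 229.3 > σ'_p = 203 kPa, so the stress path crosses the preconsolidation pressure — recompression up to σ'_p, then virgin compression beyond:
S_c = H/(1+e₀)·[C_r·log₁₀(σ'_p/σ'_0) + C_c·log₁₀(σ'_f/σ'_p)]
    = 2.4/1.71 × [0.041×log₁₀(203/134) + 0.3×log₁₀(229.3/203)]
    = 1.4035 × [0.007396 + 0.015872] = 0.03266 m

S_c ≈ 0.0327 m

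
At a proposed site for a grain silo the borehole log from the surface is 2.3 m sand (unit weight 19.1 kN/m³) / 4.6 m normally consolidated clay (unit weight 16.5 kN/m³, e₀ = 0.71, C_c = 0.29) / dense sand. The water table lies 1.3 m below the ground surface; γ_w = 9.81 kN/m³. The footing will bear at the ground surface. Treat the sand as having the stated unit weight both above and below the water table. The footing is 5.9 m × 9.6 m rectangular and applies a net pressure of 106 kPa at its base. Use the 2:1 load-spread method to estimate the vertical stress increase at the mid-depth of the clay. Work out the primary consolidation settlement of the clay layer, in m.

S_c ≈ 0.202 m

Mid-depth of clay below the ground surface: z = 2.3 + 4.6/2 = 4.6 m.
Total vertical stress at mid-clay: σ_v = 19.1×2.3 + 16.5×2.3 = 81.88 kPa.
Pore pressure: u = 9.81×(4.6 − 1.3) = 32.373 kPa.
Initial effective stress: σ'_0 = σ_v − u = 81.88 − 32.373 = 49.507 kPa.
Stress increase at mid-clay by the 2:1 spreading method:
Δσ = qBL/((B+z)(L+z)) = 106×5.9×9.6/((5.9+4.6)(9.6+4.6)) = 40.267 kPa
Final effective stress: σ'_f = σ'_0 + Δσ = 49.507 + 40.267 = 89.774 kPa.
Normally consolidated clay, so the full stress increment lies on the virgin compression line:
S_c = C_c·H/(1+e₀)·log₁₀(σ'_f/σ'_0) = 0.29×4.6/(1+0.71)×log₁₀(89.774/49.507)
    = 0.78012 × 0.25848 = 0.2016 m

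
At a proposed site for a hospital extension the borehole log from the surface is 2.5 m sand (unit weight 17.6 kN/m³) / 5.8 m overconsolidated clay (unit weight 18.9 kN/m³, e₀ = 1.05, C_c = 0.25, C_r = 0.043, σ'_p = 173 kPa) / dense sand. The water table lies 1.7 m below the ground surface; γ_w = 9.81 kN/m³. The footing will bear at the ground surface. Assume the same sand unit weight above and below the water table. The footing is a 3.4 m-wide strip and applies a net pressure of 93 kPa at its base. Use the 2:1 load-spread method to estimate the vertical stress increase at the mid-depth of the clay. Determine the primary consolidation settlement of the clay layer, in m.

Mid-depth of clay below the ground surface: z = 2.5 + 5.8/2 = 5.4 m.
Total vertical stress at mid-clay: σ_v = 17.6×2.5 + 18.9×2.9 = 98.81 kPa.
Pore pressure: u = 9.81×(5.4 − 1.7) = 36.297 kPa.
Initial effective stress: σ'_0 = σ_v − u = 98.81 − 36.297 = 62.513 kPa.
Stress increase at mid-clay by the 2:1 spreading method:
Δσ = qB/(B+z) = 93×3.4/(3.4+5.4) = 35.932 kPa
Final effective stress: σ'_f = 62.513 + 35.932 = 98.445 kPa.
σ'_f = 98.445 ≤ σ'_p = 173 kPa, so the clay remains overconsolidated and only the recompression index applies:
S_c = C_r·H/(1+e₀)·log₁₀(σ'_f/σ'_0) = 0.043×5.8/2.05×log₁₀(98.445/62.513)
    = 0.12166 × 0.19722 = 0.02399 m

S_c ≈ 0.024 m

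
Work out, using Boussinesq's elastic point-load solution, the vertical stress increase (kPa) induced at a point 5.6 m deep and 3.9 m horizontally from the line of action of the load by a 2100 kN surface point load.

Δσ_z ≈ 11.9 kPa

Boussinesq vertical stress below a point load on an elastic half-space:
Δσ_z = 3P/(2πz²) · [1 + (r/z)²]^(−5/2)
r/z = 3.9/5.6 = 0.69643; [1+(r/z)²]^(−5/2) = 0.37211.
Δσ_z = 3×2100/(2π×5.6²) × 0.37211 = 31.973 × 0.37211 = 11.9 kPa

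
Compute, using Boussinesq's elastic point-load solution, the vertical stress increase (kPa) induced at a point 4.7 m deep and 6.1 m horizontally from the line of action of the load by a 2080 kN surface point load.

Δσ_z ≈ 3.81 kPa

Boussinesq vertical stress below a point load on an elastic half-space:
Δσ_z = 3P/(2πz²) · [1 + (r/z)²]^(−5/2)
r/z = 6.1/4.7 = 1.2979; [1+(r/z)²]^(−5/2) = 0.084694.
Δσ_z = 3×2080/(2π×4.7²) × 0.084694 = 44.958 × 0.084694 = 3.808 kPa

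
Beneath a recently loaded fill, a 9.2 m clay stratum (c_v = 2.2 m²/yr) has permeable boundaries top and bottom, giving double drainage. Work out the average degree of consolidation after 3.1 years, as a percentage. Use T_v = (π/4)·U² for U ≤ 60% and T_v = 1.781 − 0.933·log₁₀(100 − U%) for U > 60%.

U ≈ 63.4 %

Drainage path length: H_d = H/2 = 4.6 m (double drainage).
T_v = c_v·t/H_d² = 2.2×3.1/4.6² = 0.32231.
T_v = 0.32231 corresponds to the U > 60% branch:
U = 1 − 10^((1.781 − T_v)/0.933)/100 = 0.634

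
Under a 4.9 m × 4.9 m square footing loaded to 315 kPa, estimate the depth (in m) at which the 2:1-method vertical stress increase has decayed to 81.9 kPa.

z ≈ 4.71 m

2:1 spreading — at depth z the loaded area has grown by z in each plan dimension:
qB²/(B+z)² = Δσ_z ⇒ z = B(√(q/Δσ_z) − 1) = 4.9×(√(315/81.9) − 1) = 4.71 m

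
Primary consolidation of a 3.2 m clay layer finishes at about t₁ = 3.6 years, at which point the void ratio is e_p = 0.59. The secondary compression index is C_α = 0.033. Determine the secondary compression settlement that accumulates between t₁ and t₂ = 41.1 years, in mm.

S_s ≈ 70.2 mm

Secondary compression: S_s = C_α·H/(1+e_p)·log₁₀(t₂/t₁)
S_s = 0.033×3.2/(1+0.59)×log₁₀(41.1/3.6)
    = 0.06642 × 1.058 = 0.07024 m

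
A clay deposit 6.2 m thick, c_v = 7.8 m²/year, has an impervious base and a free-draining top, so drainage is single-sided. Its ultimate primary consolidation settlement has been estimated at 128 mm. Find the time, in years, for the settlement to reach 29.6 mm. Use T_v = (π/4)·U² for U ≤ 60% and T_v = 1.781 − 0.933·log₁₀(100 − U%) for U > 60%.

Drainage path length: H_d = H = 6.2 m (single drainage).
U = S(t)/S_ult = 29.6/128 = 0.2313.
U ≤ 60%: T_v = (π/4)·U² = (π/4)×0.23125² = 0.042.
t = T_v·H_d²/c_v = 0.042×6.2²/7.8 = 0.207 years.

t ≈ 0.207 years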